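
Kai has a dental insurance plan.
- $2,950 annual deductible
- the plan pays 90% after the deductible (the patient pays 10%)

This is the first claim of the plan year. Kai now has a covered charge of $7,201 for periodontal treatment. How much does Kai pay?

Nothing has been paid toward the $2,950 deductible, so the first $2,950 of this charge is applied there.
After the $2,950 deductible portion, $7,201 − $2,950 = $4,251 is subject to coinsurance.
10% of $4,251 = $425.10 falls to the patient.
That puts the patient's cost at $2,950 + $425.10 = $3,375.10.

$3,375.10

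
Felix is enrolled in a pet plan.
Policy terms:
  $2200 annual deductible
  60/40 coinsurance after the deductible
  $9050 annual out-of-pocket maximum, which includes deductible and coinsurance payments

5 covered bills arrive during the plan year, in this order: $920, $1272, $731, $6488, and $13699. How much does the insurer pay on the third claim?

Claim 1 ($920): fully absorbed by the deductible. Owner pays $920; OOP now $920. Insurer: $920 − $920 = $0.
Claim 2 ($1272): entire amount goes to the deductible. Cost to owner: $1272. OOP to date $2192. Plan pays $1272 − $1272 = $0.
Claim 3 ($731): deductible takes $8, $723 remains; 40% of $723 = $289.20. Owner owes $297.20 (running OOP $2489.20). Insurer: $731 − $297.20 = $433.80.

$433.80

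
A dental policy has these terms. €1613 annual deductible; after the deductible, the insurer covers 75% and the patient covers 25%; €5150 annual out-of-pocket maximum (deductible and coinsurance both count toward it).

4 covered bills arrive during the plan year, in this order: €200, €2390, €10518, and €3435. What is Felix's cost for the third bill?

Claim 1 (€200): all of it applies to the deductible. Patient owes €200 (running OOP €200).
Claim 2 (€2390): €1413 to deductible, leaving €977; coinsurance €977 × 25% = €244.25. Cost to patient: €1657.25. OOP to date €1857.25.
Claim 3 (€10518): 25% coinsurance on €10518 = €2629.50. Cost to patient: €2629.50. OOP to date €4486.75.

€2629.50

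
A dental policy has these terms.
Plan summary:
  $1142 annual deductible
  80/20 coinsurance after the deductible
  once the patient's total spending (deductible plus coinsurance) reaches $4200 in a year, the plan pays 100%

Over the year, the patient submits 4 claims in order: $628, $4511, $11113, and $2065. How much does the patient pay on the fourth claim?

$36

Claim 1 ($628): all of it applies to the deductible. Patient owes $628 (running OOP $628).
Claim 2 ($4511): $514 finishes the deductible; $3997 goes to coinsurance; 20% of $3997 = $799.40. Patient owes $1313.40 (running OOP $1941.40).
Claim 3 ($11113): 20% coinsurance on $11113 = $2222.60. Patient owes $2222.60 (running OOP $4164).
Claim 4 ($2065): deductible met; 20% of $2065 = $413. Adding that to $4164 gives $4577, past the $4200 cap; patient pays only $4200 − $4164 = $36.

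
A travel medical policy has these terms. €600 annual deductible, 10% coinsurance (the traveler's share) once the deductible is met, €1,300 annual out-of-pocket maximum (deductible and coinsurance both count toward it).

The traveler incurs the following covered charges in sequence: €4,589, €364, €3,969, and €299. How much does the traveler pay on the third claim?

€264.70

#1 (€4,589): deductible takes €600, €3,989 remains; 10% of €3,989 = €398.90. Cost to traveler: €998.90. OOP to date €998.90.
#2 (€364): deductible met; 10% of €364 = €36.40. Traveler owes €36.40 (running OOP €1,035.30).
#3 (€3,969): 10% coinsurance on €3,969 = €396.90. OOP would hit €1,432.20 > €1,300, so the cap limits the traveler to €1,300 − €1,035.30 = €264.70.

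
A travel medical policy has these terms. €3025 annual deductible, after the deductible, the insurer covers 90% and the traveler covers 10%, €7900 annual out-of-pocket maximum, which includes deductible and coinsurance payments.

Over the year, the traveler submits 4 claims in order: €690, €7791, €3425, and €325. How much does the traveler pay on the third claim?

€342.50

Claim 1 (€690): all of it applies to the deductible. Cost to traveler: €690. OOP to date €690.
Claim 2 (€7791): €2335 finishes the deductible; €5456 goes to coinsurance; traveler's 10% is €545.60. Traveler owes €2880.60 (running OOP €3570.60).
Claim 3 (€3425): deductible met; 10% of €3425 = €342.50. Cost to traveler: €342.50. OOP to date €3913.10.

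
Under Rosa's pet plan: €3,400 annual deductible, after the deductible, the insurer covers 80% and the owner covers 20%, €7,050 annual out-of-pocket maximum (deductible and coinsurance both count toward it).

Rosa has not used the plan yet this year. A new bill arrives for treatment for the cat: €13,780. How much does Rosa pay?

Nothing has been paid toward the €3,400 deductible, so the first €3,400 of this charge is applied there.
That leaves €13,780 − €3,400 = €10,380 for coinsurance.
20% of €10,380 = €2,076 falls to the owner.
That puts the owner's cost at €3,400 + €2,076 = €5,476 before any cap.
Total out-of-pocket so far would be €0 + €5,476 = €5,476, below the €7,050 cap — no reduction.

€5,476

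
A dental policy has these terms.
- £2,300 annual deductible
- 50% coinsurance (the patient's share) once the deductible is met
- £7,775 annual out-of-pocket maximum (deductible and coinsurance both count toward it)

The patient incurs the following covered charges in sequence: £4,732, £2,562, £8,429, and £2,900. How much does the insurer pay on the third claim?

£5,451

Bill 1, £4,732: £2,300 finishes the deductible; £2,432 goes to coinsurance; 50% of £2,432 = £1,216. Cost to patient: £3,516. OOP to date £3,516. Insurer: £4,732 − £3,516 = £1,216.
Bill 2, £2,562: deductible met; 50% of £2,562 = £1,281. Cost to patient: £1,281. OOP to date £4,797. Plan pays £2,562 − £1,281 = £1,281.
Bill 3, £8,429: 50% coinsurance on £8,429 = £4,214.50. Adding that to £4,797 gives £9,011.50, past the £7,775 cap; patient pays only £7,775 − £4,797 = £2,978. Plan pays £8,429 − £2,978 = £5,451.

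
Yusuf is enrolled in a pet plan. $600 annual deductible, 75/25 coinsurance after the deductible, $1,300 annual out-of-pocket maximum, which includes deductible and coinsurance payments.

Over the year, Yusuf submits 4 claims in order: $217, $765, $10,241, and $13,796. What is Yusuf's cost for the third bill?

$604.50

#1 ($217): fully absorbed by the deductible. Cost to owner: $217. OOP to date $217.
#2 ($765): $383 finishes the deductible; $382 goes to coinsurance; owner's 25% is $95.50. Owner owes $478.50 (running OOP $695.50).
#3 ($10,241): deductible met; 25% of $10,241 = $2,560.25. Adding that to $695.50 gives $3,255.75, past the $1,300 cap; owner pays only $1,300 − $695.50 = $604.50.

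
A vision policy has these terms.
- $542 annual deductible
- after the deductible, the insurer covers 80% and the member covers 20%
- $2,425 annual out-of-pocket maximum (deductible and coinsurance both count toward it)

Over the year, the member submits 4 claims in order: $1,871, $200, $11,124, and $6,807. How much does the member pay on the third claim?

Claim 1 — $1,871: $542 to deductible, leaving $1,329; coinsurance $1,329 × 20% = $265.80. Member owes $807.80 (running OOP $807.80).
Claim 2 — $200: 20% coinsurance on $200 = $40. Member pays $40; OOP now $847.80.
Claim 3 — $11,124: deductible already satisfied, so member's share is 20% × $11,124 = $2,224.80. OOP would hit $3,072.60 > $2,425, so the cap limits the member to $2,425 − $847.80 = $1,577.20.

$1,577.20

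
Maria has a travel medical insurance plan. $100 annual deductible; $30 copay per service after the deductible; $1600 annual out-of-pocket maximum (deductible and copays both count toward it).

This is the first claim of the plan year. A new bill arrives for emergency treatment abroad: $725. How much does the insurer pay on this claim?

Nothing has been paid toward the $100 deductible, so the first $100 of this charge is applied there.
After the $100 deductible portion, $725 − $100 = $625 is subject to the copay.
Copay on this service: $30.
That puts the traveler's cost at $100 + $30 = $130 before any cap.
Total out-of-pocket so far would be $0 + $130 = $130, below the $1600 cap — no reduction.
The plan picks up $725 − $130 = $595.

$595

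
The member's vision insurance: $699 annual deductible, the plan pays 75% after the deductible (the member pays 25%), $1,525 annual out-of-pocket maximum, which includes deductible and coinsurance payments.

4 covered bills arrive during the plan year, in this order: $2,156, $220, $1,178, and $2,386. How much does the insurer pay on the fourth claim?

#1 ($2,156): $699 finishes the deductible; $1,457 goes to coinsurance; coinsurance $1,457 × 25% = $364.25. Cost to member: $1,063.25. OOP to date $1,063.25. Insurer: $2,156 − $1,063.25 = $1,092.75.
#2 ($220): deductible met; 25% of $220 = $55. Member owes $55 (running OOP $1,118.25). Insurer: $220 − $55 = $165.
#3 ($1,178): deductible met; 25% of $1,178 = $294.50. Cost to member: $294.50. OOP to date $1,412.75. Plan pays $1,178 − $294.50 = $883.50.
#4 ($2,386): 25% coinsurance on $2,386 = $596.50. OOP would hit $2,009.25 > $1,525, so the cap limits the member to $1,525 − $1,412.75 = $112.25. Insurer: $2,386 − $112.25 = $2,273.75.

$2,273.75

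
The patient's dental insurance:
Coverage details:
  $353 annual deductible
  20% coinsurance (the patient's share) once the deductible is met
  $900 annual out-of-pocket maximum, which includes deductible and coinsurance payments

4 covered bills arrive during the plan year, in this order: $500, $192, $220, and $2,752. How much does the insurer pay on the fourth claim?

#1 ($500): $353 finishes the deductible; $147 goes to coinsurance; 20% of $147 = $29.40. Cost to patient: $382.40. OOP to date $382.40. Insurer: $500 − $382.40 = $117.60.
#2 ($192): deductible met; 20% of $192 = $38.40. Cost to patient: $38.40. OOP to date $420.80. Insurer: $192 − $38.40 = $153.60.
#3 ($220): deductible met; 20% of $220 = $44. Patient pays $44; OOP now $464.80. Insurer: $220 − $44 = $176.
#4 ($2,752): 20% coinsurance on $2,752 = $550.40. OOP would hit $1,015.20 > $900, so the cap limits the patient to $900 − $464.80 = $435.20. Insurer: $2,752 − $435.20 = $2,316.80.

$2,316.80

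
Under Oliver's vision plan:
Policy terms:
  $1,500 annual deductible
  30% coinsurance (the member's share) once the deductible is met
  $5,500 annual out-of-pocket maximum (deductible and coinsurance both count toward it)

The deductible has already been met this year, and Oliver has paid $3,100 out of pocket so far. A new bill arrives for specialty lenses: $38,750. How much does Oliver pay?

$2,400

The deductible is already satisfied, so the full bill goes to coinsurance.
Coinsurance: $38,750 × 30% = $11,625.
Adding $11,625 to the $3,100 already spent would give $14,725, which exceeds the $5,500 cap; the member pays just $5,500 − $3,100 = $2,400.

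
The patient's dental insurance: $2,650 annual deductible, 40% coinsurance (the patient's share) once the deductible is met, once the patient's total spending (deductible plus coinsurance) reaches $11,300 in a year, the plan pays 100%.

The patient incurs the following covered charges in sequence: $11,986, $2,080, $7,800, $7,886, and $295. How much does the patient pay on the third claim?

Claim 1 — $11,986: $2,650 finishes the deductible; $9,336 goes to coinsurance; 40% of $9,336 = $3,734.40. Cost to patient: $6,384.40. OOP to date $6,384.40.
Claim 2 — $2,080: deductible already satisfied, so patient's share is 40% × $2,080 = $832. Patient pays $832; OOP now $7,216.40.
Claim 3 — $7,800: 40% coinsurance on $7,800 = $3,120. Cost to patient: $3,120. OOP to date $10,336.40.

$3,120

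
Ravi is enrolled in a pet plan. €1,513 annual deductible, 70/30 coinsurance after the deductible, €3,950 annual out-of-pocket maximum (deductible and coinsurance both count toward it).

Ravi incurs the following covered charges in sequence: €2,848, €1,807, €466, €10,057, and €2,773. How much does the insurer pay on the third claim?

Bill 1, €2,848: €1,513 to deductible, leaving €1,335; 30% of €1,335 = €400.50. Cost to owner: €1,913.50. OOP to date €1,913.50. Plan pays €2,848 − €1,913.50 = €934.50.
Bill 2, €1,807: deductible already satisfied, so owner's share is 30% × €1,807 = €542.10. Cost to owner: €542.10. OOP to date €2,455.60. Insurer: €1,807 − €542.10 = €1,264.90.
Bill 3, €466: deductible met; 30% of €466 = €139.80. Cost to owner: €139.80. OOP to date €2,595.40. Plan pays €466 − €139.80 = €326.20.

€326.20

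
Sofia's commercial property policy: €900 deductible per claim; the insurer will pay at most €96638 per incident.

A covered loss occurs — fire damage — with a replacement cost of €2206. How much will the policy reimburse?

€1306

Less the €900 deductible: €2206 − €900 = €1306.
€1306 is within the €96638 limit, so the insurer pays €1306.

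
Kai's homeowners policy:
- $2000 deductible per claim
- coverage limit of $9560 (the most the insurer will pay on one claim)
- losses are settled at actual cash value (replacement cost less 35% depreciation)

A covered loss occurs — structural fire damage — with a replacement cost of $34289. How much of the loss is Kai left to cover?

$24729

At 35% depreciation, ACV = $34289 − $12001.15 = $22287.85.
After the deductible, $22287.85 − $2000 = $20287.85 remains.
Since $20287.85 > $9560, the payout is capped at $9560.
Homeowner's share is the uncovered remainder: $34289 − $9560 = $24729.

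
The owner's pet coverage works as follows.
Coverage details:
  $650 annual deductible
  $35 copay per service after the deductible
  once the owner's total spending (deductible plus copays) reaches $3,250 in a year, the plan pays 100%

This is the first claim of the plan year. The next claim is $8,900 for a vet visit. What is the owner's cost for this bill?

$685

The full $650 deductible is still open; $650 of this bill applies to it.
That leaves $8,900 − $650 = $8,250 for the copay.
Copay on this service: $35.
That puts the owner's cost at $650 + $35 = $685 before any cap.
Total out-of-pocket so far would be $0 + $685 = $685, below the $3,250 cap — no reduction.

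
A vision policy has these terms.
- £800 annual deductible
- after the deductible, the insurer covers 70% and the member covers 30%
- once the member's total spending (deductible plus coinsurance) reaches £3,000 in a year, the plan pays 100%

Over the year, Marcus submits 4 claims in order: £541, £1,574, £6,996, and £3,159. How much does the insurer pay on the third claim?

#1 (£541): all of it applies to the deductible. Member pays £541; OOP now £541. Plan pays £541 − £541 = £0.
#2 (£1,574): £259 to deductible, leaving £1,315; coinsurance £1,315 × 30% = £394.50. Member pays £653.50; OOP now £1,194.50. Insurer: £1,574 − £653.50 = £920.50.
#3 (£6,996): 30% coinsurance on £6,996 = £2,098.80. That would push OOP to £3,293.30, over the £3,000 cap, so member pays £3,000 − £1,194.50 = £1,805.50. Plan pays £6,996 − £1,805.50 = £5,190.50.

£5,190.50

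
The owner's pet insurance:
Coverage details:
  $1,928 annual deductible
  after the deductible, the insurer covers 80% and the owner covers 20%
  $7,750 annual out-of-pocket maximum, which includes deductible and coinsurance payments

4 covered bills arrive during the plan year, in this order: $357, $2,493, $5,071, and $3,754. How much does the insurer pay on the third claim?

$4,056.80

Bill 1, $357: entire amount goes to the deductible. Owner pays $357; OOP now $357. Insurer: $357 − $357 = $0.
Bill 2, $2,493: $1,571 to deductible, leaving $922; 20% of $922 = $184.40. Cost to owner: $1,755.40. OOP to date $2,112.40. Insurer: $2,493 − $1,755.40 = $737.60.
Bill 3, $5,071: deductible met; 20% of $5,071 = $1,014.20. Cost to owner: $1,014.20. OOP to date $3,126.60. Plan pays $5,071 − $1,014.20 = $4,056.80.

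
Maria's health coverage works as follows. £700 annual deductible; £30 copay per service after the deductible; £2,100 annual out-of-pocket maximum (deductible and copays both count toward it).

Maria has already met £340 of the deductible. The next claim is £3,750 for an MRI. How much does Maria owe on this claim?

Deductible still to meet: £700 − £340 = £360.
That leaves £3,750 − £360 = £3,390 for the copay.
Copay on this service: £30.
So the patient owes £360 + £30 = £390 before any cap.
Total out-of-pocket so far would be £340 + £390 = £730, below the £2,100 cap — no reduction.

£390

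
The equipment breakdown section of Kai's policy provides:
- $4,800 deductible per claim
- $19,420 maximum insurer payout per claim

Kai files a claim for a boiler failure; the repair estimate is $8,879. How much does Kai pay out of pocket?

$4,800

Less the $4,800 deductible: $8,879 − $4,800 = $4,079.
$4,079 is within the $19,420 limit, so the insurer pays $4,079.
Out of pocket: $8,879 − $4,079 = $4,800.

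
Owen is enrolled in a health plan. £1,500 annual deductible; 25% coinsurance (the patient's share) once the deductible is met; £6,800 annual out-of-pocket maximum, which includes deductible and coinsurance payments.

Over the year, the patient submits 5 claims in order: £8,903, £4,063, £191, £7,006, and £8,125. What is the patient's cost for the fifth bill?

Bill 1, £8,903: deductible takes £1,500, £7,403 remains; coinsurance £7,403 × 25% = £1,850.75. Patient owes £3,350.75 (running OOP £3,350.75).
Bill 2, £4,063: deductible met; 25% of £4,063 = £1,015.75. Patient pays £1,015.75; OOP now £4,366.50.
Bill 3, £191: deductible met; 25% of £191 = £47.75. Patient pays £47.75; OOP now £4,414.25.
Bill 4, £7,006: 25% coinsurance on £7,006 = £1,751.50. Patient pays £1,751.50; OOP now £6,165.75.
Bill 5, £8,125: deductible already satisfied, so patient's share is 25% × £8,125 = £2,031.25. That would push OOP to £8,197, over the £6,800 cap, so patient pays £6,800 − £6,165.75 = £634.25.

£634.25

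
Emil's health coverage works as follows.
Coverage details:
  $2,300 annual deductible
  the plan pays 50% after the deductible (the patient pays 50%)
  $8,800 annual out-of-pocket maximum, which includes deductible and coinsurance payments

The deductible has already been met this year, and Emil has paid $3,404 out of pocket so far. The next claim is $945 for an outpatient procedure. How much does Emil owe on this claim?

$472.50

With the deductible met, the entire $945 is subject to coinsurance.
Patient's 50% share of $945 is $472.50.
Total out-of-pocket so far would be $3,404 + $472.50 = $3,876.50, below the $8,800 cap — no reduction.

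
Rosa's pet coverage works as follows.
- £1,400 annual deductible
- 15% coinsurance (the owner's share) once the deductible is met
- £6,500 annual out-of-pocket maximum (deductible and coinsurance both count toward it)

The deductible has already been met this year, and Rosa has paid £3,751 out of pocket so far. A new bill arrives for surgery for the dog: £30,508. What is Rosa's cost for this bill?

With the deductible met, the entire £30,508 is subject to coinsurance.
Owner's 15% share of £30,508 is £4,576.20.
Year-to-date out-of-pocket would reach £3,751 + £4,576.20 = £8,327.20, above the £6,500 maximum, so the owner pays only £6,500 − £3,751 = £2,749.

£2,749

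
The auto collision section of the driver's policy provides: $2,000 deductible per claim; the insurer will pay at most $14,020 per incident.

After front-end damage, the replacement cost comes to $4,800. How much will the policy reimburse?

$2,800

Less the $2,000 deductible: $4,800 − $2,000 = $2,800.
$2,800 is within the $14,020 limit, so the insurer pays $2,800.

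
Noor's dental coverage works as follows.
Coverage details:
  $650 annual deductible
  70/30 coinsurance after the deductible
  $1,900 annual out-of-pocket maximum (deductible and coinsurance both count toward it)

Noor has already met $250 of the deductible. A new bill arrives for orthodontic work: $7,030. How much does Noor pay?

$1,650

Remaining deductible: $650 − $250 = $400.
That leaves $7,030 − $400 = $6,630 for coinsurance.
Patient's 30% share of $6,630 is $1,989.
That puts the patient's cost at $400 + $1,989 = $2,389 before any cap.
Year-to-date out-of-pocket would reach $250 + $2,389 = $2,639, above the $1,900 maximum, so the patient pays only $1,900 − $250 = $1,650.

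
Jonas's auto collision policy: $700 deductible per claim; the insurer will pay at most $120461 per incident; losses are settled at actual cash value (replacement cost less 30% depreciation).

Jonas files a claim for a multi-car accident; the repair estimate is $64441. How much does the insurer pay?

$44408.70

At 30% depreciation, ACV = $64441 − $19332.30 = $45108.70.
Subtract the deductible: $45108.70 − $700 = $44408.70.
$44408.70 is within the $120461 limit, so the insurer pays $44408.70.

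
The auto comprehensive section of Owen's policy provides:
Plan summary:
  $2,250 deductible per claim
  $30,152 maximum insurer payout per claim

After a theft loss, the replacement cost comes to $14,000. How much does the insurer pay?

$11,750

Less the $2,250 deductible: $14,000 − $2,250 = $11,750.
$11,750 ≤ $30,152, so the limit doesn't bind; insurer pays $11,750.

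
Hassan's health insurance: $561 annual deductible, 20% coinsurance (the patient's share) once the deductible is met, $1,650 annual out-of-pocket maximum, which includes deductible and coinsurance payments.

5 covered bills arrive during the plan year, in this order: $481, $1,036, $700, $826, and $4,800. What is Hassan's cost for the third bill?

Claim 1 ($481): all of it applies to the deductible. Patient pays $481; OOP now $481.
Claim 2 ($1,036): $80 to deductible, leaving $956; 20% of $956 = $191.20. Patient owes $271.20 (running OOP $752.20).
Claim 3 ($700): 20% coinsurance on $700 = $140. Cost to patient: $140. OOP to date $892.20.

$140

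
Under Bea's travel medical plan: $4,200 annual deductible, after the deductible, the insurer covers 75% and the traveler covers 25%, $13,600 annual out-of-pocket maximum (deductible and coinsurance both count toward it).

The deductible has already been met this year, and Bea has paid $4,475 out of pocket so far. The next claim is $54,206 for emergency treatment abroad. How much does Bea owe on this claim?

$9,125

With the deductible met, the entire $54,206 is subject to coinsurance.
Traveler's 25% share of $54,206 is $13,551.50.
That would bring total out-of-pocket to $18,026.50, past the $13,600 cap. The traveler is capped at $13,600 − $4,475 = $9,125 on this claim.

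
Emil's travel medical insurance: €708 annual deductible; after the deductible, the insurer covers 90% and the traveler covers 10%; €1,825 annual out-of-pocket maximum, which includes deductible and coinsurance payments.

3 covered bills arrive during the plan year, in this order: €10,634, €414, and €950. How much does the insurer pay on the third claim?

#1 (€10,634): €708 finishes the deductible; €9,926 goes to coinsurance; traveler's 10% is €992.60. Traveler owes €1,700.60 (running OOP €1,700.60). Insurer: €10,634 − €1,700.60 = €8,933.40.
#2 (€414): deductible met; 10% of €414 = €41.40. Traveler pays €41.40; OOP now €1,742. Insurer: €414 − €41.40 = €372.60.
#3 (€950): deductible met; 10% of €950 = €95. OOP would hit €1,837 > €1,825, so the cap limits the traveler to €1,825 − €1,742 = €83. Plan pays €950 − €83 = €867.

€867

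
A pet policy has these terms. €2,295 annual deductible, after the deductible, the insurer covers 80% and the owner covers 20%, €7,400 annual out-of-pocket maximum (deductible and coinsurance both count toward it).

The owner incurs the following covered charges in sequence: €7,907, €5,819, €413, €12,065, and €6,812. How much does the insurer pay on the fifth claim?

€6,488.80

#1 (€7,907): €2,295 to deductible, leaving €5,612; owner's 20% is €1,122.40. Cost to owner: €3,417.40. OOP to date €3,417.40. Plan pays €7,907 − €3,417.40 = €4,489.60.
#2 (€5,819): deductible already satisfied, so owner's share is 20% × €5,819 = €1,163.80. Cost to owner: €1,163.80. OOP to date €4,581.20. Plan pays €5,819 − €1,163.80 = €4,655.20.
#3 (€413): deductible already satisfied, so owner's share is 20% × €413 = €82.60. Owner owes €82.60 (running OOP €4,663.80). Insurer: €413 − €82.60 = €330.40.
#4 (€12,065): 20% coinsurance on €12,065 = €2,413. Owner pays €2,413; OOP now €7,076.80. Plan pays €12,065 − €2,413 = €9,652.
#5 (€6,812): 20% coinsurance on €6,812 = €1,362.40. Adding that to €7,076.80 gives €8,439.20, past the €7,400 cap; owner pays only €7,400 − €7,076.80 = €323.20. Plan pays €6,812 − €323.20 = €6,488.80.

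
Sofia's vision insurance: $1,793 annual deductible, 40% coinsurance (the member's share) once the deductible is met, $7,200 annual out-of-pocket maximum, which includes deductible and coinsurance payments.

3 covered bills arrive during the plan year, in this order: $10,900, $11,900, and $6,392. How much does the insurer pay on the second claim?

$10,135.80

#1 ($10,900): $1,793 to deductible, leaving $9,107; 40% of $9,107 = $3,642.80. Member pays $5,435.80; OOP now $5,435.80. Insurer: $10,900 − $5,435.80 = $5,464.20.
#2 ($11,900): deductible already satisfied, so member's share is 40% × $11,900 = $4,760. That would push OOP to $10,195.80, over the $7,200 cap, so member pays $7,200 − $5,435.80 = $1,764.20. Plan pays $11,900 − $1,764.20 = $10,135.80.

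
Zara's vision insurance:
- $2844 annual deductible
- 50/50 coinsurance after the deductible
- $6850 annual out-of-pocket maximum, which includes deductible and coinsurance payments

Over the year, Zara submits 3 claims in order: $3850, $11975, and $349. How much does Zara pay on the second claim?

#1 ($3850): $2844 to deductible, leaving $1006; coinsurance $1006 × 50% = $503. Member owes $3347 (running OOP $3347).
#2 ($11975): deductible already satisfied, so member's share is 50% × $11975 = $5987.50. That would push OOP to $9334.50, over the $6850 cap, so member pays $6850 − $3347 = $3503.

$3503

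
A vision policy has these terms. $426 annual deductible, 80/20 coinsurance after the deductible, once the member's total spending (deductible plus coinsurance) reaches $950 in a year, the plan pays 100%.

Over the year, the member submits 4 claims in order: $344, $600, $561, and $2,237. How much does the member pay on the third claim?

$112.20

Bill 1, $344: entire amount goes to the deductible. Member pays $344; OOP now $344.
Bill 2, $600: $82 finishes the deductible; $518 goes to coinsurance; member's 20% is $103.60. Member owes $185.60 (running OOP $529.60).
Bill 3, $561: deductible met; 20% of $561 = $112.20. Member owes $112.20 (running OOP $641.80).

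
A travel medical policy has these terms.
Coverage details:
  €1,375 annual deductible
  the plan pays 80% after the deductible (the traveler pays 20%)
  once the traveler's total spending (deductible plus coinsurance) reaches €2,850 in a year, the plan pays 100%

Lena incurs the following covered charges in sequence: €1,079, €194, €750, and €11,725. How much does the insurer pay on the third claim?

€518.40

Claim 1 (€1,079): fully absorbed by the deductible. Cost to traveler: €1,079. OOP to date €1,079. Plan pays €1,079 − €1,079 = €0.
Claim 2 (€194): all of it applies to the deductible. Traveler pays €194; OOP now €1,273. Insurer: €194 − €194 = €0.
Claim 3 (€750): €102 to deductible, leaving €648; coinsurance €648 × 20% = €129.60. Traveler pays €231.60; OOP now €1,504.60. Insurer: €750 − €231.60 = €518.40.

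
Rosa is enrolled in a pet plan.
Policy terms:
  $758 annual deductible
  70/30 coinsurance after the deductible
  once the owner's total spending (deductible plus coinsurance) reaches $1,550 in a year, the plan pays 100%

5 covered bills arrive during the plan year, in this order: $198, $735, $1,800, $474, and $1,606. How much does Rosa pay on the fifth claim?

$57.30

Bill 1, $198: fully absorbed by the deductible. Owner owes $198 (running OOP $198).
Bill 2, $735: deductible takes $560, $175 remains; owner's 30% is $52.50. Owner owes $612.50 (running OOP $810.50).
Bill 3, $1,800: 30% coinsurance on $1,800 = $540. Owner pays $540; OOP now $1,350.50.
Bill 4, $474: 30% coinsurance on $474 = $142.20. Owner owes $142.20 (running OOP $1,492.70).
Bill 5, $1,606: deductible already satisfied, so owner's share is 30% × $1,606 = $481.80. Adding that to $1,492.70 gives $1,974.50, past the $1,550 cap; owner pays only $1,550 − $1,492.70 = $57.30.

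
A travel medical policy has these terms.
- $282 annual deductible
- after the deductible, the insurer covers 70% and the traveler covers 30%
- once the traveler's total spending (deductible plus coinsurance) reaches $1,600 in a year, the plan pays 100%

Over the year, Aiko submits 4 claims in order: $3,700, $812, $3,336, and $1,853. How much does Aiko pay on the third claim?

$49

Claim 1 ($3,700): deductible takes $282, $3,418 remains; 30% of $3,418 = $1,025.40. Traveler pays $1,307.40; OOP now $1,307.40.
Claim 2 ($812): deductible already satisfied, so traveler's share is 30% × $812 = $243.60. Cost to traveler: $243.60. OOP to date $1,551.
Claim 3 ($3,336): deductible already satisfied, so traveler's share is 30% × $3,336 = $1,000.80. Adding that to $1,551 gives $2,551.80, past the $1,600 cap; traveler pays only $1,600 − $1,551 = $49.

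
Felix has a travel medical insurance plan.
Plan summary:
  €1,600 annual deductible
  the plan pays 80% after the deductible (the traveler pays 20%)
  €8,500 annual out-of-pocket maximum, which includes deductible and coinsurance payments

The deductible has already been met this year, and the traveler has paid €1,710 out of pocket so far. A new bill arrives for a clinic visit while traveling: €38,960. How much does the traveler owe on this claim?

€6,790

The deductible is already satisfied, so the full bill goes to coinsurance.
Traveler's 20% share of €38,960 is €7,792.
Year-to-date out-of-pocket would reach €1,710 + €7,792 = €9,502, above the €8,500 maximum, so the traveler pays only €8,500 − €1,710 = €6,790.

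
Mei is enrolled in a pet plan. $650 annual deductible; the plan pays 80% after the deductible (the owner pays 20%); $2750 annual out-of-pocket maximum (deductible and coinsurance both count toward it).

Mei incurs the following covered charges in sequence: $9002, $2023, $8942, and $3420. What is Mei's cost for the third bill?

Bill 1, $9002: deductible takes $650, $8352 remains; coinsurance $8352 × 20% = $1670.40. Owner owes $2320.40 (running OOP $2320.40).
Bill 2, $2023: deductible already satisfied, so owner's share is 20% × $2023 = $404.60. Cost to owner: $404.60. OOP to date $2725.
Bill 3, $8942: deductible already satisfied, so owner's share is 20% × $8942 = $1788.40. Adding that to $2725 gives $4513.40, past the $2750 cap; owner pays only $2750 − $2725 = $25.

$25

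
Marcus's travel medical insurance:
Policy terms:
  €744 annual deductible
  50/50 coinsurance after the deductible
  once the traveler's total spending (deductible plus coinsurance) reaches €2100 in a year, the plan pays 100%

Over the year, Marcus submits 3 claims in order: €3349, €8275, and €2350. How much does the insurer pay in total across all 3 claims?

#1 (€3349): deductible takes €744, €2605 remains; coinsurance €2605 × 50% = €1302.50. Traveler pays €2046.50; OOP now €2046.50. Plan pays €3349 − €2046.50 = €1302.50.
#2 (€8275): deductible already satisfied, so traveler's share is 50% × €8275 = €4137.50. That would push OOP to €6184, over the €2100 cap, so traveler pays €2100 − €2046.50 = €53.50. Plan pays €8275 − €53.50 = €8221.50.
#3 (€2350): deductible already satisfied, so traveler's share is 50% × €2350 = €1175. OOP would hit €3275 > €2100, so the cap limits the traveler to €2100 − €2100 = €0. Insurer: €2350 − €0 = €2350.
Insurer total = bills − traveler's total = €13974 − €2100 = €11874.

€11874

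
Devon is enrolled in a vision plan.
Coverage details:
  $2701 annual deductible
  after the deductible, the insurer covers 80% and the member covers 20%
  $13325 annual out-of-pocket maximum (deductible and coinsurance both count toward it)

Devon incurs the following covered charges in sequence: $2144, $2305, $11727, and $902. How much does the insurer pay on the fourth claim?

Claim 1 — $2144: all of it applies to the deductible. Member pays $2144; OOP now $2144. Plan pays $2144 − $2144 = $0.
Claim 2 — $2305: deductible takes $557, $1748 remains; coinsurance $1748 × 20% = $349.60. Member pays $906.60; OOP now $3050.60. Insurer: $2305 − $906.60 = $1398.40.
Claim 3 — $11727: deductible already satisfied, so member's share is 20% × $11727 = $2345.40. Cost to member: $2345.40. OOP to date $5396. Plan pays $11727 − $2345.40 = $9381.60.
Claim 4 — $902: deductible already satisfied, so member's share is 20% × $902 = $180.40. Member owes $180.40 (running OOP $5576.40). Insurer: $902 − $180.40 = $721.60.

$721.60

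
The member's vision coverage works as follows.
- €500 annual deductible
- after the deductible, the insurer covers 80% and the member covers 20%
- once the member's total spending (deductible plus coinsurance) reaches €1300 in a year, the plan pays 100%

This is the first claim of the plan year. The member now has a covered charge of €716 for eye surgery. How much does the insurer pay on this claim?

The full €500 deductible is still open; €500 of this bill applies to it.
The remaining €216 (= €716 − €500) moves to coinsurance.
Member's 20% share of €216 is €43.20.
That puts the member's cost at €500 + €43.20 = €543.20 before any cap.
Year-to-date out-of-pocket becomes €0 + €543.20 = €543.20, still under the €1300 maximum, so no cap applies.
The insurer covers the remainder: €716 − €543.20 = €172.80.

€172.80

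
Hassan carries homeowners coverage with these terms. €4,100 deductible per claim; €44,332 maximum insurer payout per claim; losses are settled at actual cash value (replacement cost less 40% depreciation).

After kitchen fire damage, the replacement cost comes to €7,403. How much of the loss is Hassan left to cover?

€7,061.20

At 40% depreciation, ACV = €7,403 − €2,961.20 = €4,441.80.
Subtract the deductible: €4,441.80 − €4,100 = €341.80.
€341.80 ≤ €44,332, so the limit doesn't bind; insurer pays €341.80.
Out of pocket: €7,403 − €341.80 = €7,061.20.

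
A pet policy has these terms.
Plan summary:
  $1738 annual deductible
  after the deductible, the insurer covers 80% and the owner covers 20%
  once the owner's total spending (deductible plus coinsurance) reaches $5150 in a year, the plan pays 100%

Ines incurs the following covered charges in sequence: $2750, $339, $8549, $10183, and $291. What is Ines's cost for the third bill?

Claim 1 — $2750: deductible takes $1738, $1012 remains; owner's 20% is $202.40. Owner pays $1940.40; OOP now $1940.40.
Claim 2 — $339: 20% coinsurance on $339 = $67.80. Owner pays $67.80; OOP now $2008.20.
Claim 3 — $8549: 20% coinsurance on $8549 = $1709.80. Owner owes $1709.80 (running OOP $3718).

$1709.80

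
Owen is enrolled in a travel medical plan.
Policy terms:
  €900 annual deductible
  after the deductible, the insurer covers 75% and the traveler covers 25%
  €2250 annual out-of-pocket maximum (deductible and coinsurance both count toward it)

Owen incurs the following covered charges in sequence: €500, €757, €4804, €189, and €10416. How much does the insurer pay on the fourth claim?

Claim 1 (€500): all of it applies to the deductible. Traveler owes €500 (running OOP €500). Plan pays €500 − €500 = €0.
Claim 2 (€757): deductible takes €400, €357 remains; 25% of €357 = €89.25. Traveler pays €489.25; OOP now €989.25. Plan pays €757 − €489.25 = €267.75.
Claim 3 (€4804): deductible already satisfied, so traveler's share is 25% × €4804 = €1201. Traveler owes €1201 (running OOP €2190.25). Insurer: €4804 − €1201 = €3603.
Claim 4 (€189): deductible already satisfied, so traveler's share is 25% × €189 = €47.25. Traveler pays €47.25; OOP now €2237.50. Insurer: €189 − €47.25 = €141.75.

€141.75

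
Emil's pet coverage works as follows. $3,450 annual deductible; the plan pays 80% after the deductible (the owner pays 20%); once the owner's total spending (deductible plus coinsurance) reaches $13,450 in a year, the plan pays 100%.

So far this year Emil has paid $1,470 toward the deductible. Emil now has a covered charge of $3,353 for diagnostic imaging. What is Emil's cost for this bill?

Deductible still to meet: $3,450 − $1,470 = $1,980.
The remaining $1,373 (= $3,353 − $1,980) moves to coinsurance.
20% of $1,373 = $274.60 falls to the owner.
That puts the owner's cost at $1,980 + $274.60 = $2,254.60 before any cap.
Cumulative spending $1,470 + $2,254.60 = $3,724.60 stays under the $13,450 maximum.

$2,254.60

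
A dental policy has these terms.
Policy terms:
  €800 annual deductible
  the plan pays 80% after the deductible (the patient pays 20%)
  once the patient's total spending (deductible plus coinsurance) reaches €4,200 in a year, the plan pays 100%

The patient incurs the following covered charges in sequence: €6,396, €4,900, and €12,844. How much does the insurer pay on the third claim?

Bill 1, €6,396: €800 finishes the deductible; €5,596 goes to coinsurance; coinsurance €5,596 × 20% = €1,119.20. Patient pays €1,919.20; OOP now €1,919.20. Insurer: €6,396 − €1,919.20 = €4,476.80.
Bill 2, €4,900: deductible met; 20% of €4,900 = €980. Patient pays €980; OOP now €2,899.20. Plan pays €4,900 − €980 = €3,920.
Bill 3, €12,844: deductible already satisfied, so patient's share is 20% × €12,844 = €2,568.80. Adding that to €2,899.20 gives €5,468, past the €4,200 cap; patient pays only €4,200 − €2,899.20 = €1,300.80. Plan pays €12,844 − €1,300.80 = €11,543.20.

€11,543.20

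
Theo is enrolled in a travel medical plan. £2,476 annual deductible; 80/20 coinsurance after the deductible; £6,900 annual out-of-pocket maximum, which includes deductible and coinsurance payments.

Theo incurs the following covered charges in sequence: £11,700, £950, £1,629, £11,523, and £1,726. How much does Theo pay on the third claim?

£325.80

Claim 1 (£11,700): £2,476 to deductible, leaving £9,224; coinsurance £9,224 × 20% = £1,844.80. Cost to traveler: £4,320.80. OOP to date £4,320.80.
Claim 2 (£950): deductible already satisfied, so traveler's share is 20% × £950 = £190. Cost to traveler: £190. OOP to date £4,510.80.
Claim 3 (£1,629): deductible met; 20% of £1,629 = £325.80. Traveler pays £325.80; OOP now £4,836.60.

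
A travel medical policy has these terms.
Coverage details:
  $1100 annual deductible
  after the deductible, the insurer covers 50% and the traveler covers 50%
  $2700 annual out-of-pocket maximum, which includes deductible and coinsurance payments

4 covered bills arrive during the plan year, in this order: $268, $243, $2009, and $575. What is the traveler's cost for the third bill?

$1299

Bill 1, $268: entire amount goes to the deductible. Traveler pays $268; OOP now $268.
Bill 2, $243: fully absorbed by the deductible. Traveler owes $243 (running OOP $511).
Bill 3, $2009: $589 to deductible, leaving $1420; coinsurance $1420 × 50% = $710. Traveler owes $1299 (running OOP $1810).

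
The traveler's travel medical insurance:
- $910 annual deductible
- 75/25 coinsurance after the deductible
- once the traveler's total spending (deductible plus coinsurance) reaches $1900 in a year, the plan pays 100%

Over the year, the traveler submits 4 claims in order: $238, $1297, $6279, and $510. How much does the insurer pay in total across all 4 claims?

Claim 1 — $238: all of it applies to the deductible. Cost to traveler: $238. OOP to date $238. Insurer: $238 − $238 = $0.
Claim 2 — $1297: $672 to deductible, leaving $625; 25% of $625 = $156.25. Traveler owes $828.25 (running OOP $1066.25). Plan pays $1297 − $828.25 = $468.75.
Claim 3 — $6279: 25% coinsurance on $6279 = $1569.75. OOP would hit $2636 > $1900, so the cap limits the traveler to $1900 − $1066.25 = $833.75. Plan pays $6279 − $833.75 = $5445.25.
Claim 4 — $510: 25% coinsurance on $510 = $127.50. Adding that to $1900 gives $2027.50, past the $1900 cap; traveler pays only $1900 − $1900 = $0. Insurer: $510 − $0 = $510.
Insurer total: $0 + $468.75 + $5445.25 + $510 = $6424.

$6424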